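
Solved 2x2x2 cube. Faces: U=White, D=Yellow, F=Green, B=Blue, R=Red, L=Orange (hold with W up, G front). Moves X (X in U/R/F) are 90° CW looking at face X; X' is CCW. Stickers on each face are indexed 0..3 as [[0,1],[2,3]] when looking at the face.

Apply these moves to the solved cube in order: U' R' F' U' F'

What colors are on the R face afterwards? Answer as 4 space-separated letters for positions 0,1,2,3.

After move 1 (U'): U=WWWW F=OOGG R=GGRR B=RRBB L=BBOO
After move 2 (R'): R=GRGR U=WBWR F=OWGW D=YOYG B=YRYB
After move 3 (F'): F=WWOG U=WBGG R=ORYR D=BOYG L=BROW
After move 4 (U'): U=BGWG F=BROG R=WWYR B=ORYB L=YROW
After move 5 (F'): F=RGBO U=BGWY R=OWBR D=RWYG L=YGOW
Query: R face = OWBR

Answer: O W B R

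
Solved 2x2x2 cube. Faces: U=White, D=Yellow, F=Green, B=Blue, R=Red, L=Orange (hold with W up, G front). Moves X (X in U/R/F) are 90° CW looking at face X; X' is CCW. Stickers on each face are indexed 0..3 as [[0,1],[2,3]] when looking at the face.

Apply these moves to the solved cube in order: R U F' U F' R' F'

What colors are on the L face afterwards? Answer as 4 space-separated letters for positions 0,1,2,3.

After move 1 (R): R=RRRR U=WGWG F=GYGY D=YBYB B=WBWB
After move 2 (U): U=WWGG F=RRGY R=WBRR B=OOWB L=GYOO
After move 3 (F'): F=RYRG U=WWWR R=BBYR D=YOYB L=GGOG
After move 4 (U): U=WWRW F=BBRG R=OOYR B=GGWB L=RYOG
After move 5 (F'): F=BGBR U=WWOY R=OOYR D=YGYB L=RWOR
After move 6 (R'): R=OROY U=WWOG F=BWBY D=YGYR B=BGGB
After move 7 (F'): F=WYBB U=WWOO R=GRYY D=WRYR L=RGOO
Query: L face = RGOO

Answer: R G O O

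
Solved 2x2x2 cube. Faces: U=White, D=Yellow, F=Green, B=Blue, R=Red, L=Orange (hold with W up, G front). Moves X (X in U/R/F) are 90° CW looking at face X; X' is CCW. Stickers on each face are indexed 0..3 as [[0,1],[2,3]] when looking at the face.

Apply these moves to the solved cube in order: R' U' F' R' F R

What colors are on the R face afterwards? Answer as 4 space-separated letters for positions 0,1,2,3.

After move 1 (R'): R=RRRR U=WBWB F=GWGW D=YGYG B=YBYB
After move 2 (U'): U=BBWW F=OOGW R=GWRR B=RRYB L=YBOO
After move 3 (F'): F=OWOG U=BBGR R=GWYR D=BOYG L=YWOW
After move 4 (R'): R=WRGY U=BYGR F=OBOR D=BWYG B=GROB
After move 5 (F): F=OORB U=BYWW R=GRRY D=GWYG L=YBOW
After move 6 (R): R=RGYR U=BOWB F=OWRG D=GOYG B=WRYB
Query: R face = RGYR

Answer: R G Y R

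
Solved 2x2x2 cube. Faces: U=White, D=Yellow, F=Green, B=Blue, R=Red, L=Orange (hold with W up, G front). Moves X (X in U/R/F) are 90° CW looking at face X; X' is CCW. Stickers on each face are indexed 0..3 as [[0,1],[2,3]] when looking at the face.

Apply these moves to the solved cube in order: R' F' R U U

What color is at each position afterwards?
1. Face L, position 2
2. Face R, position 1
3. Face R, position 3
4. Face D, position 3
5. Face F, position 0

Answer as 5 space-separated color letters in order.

After move 1 (R'): R=RRRR U=WBWB F=GWGW D=YGYG B=YBYB
After move 2 (F'): F=WWGG U=WBRR R=GRYR D=OOYG L=OBOW
After move 3 (R): R=YGRR U=WWRG F=WOGG D=OYYY B=RBBB
After move 4 (U): U=RWGW F=YGGG R=RBRR B=OBBB L=WOOW
After move 5 (U): U=GRWW F=RBGG R=OBRR B=WOBB L=YGOW
Query 1: L[2] = O
Query 2: R[1] = B
Query 3: R[3] = R
Query 4: D[3] = Y
Query 5: F[0] = R

Answer: O B R Y R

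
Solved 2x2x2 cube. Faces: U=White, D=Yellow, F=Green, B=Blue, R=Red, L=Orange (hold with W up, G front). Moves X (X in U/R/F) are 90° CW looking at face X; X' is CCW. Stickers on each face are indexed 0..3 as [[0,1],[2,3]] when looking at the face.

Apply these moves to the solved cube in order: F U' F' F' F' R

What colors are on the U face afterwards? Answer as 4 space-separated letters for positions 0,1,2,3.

After move 1 (F): F=GGGG U=WWOO R=WRWR D=RRYY L=OYOY
After move 2 (U'): U=WOWO F=OYGG R=GGWR B=WRBB L=BBOY
After move 3 (F'): F=YGOG U=WOGW R=RGRR D=BYYY L=BOOW
After move 4 (F'): F=GGYO U=WORR R=YGBR D=OWYY L=BWOG
After move 5 (F'): F=GOGY U=WOYB R=WGOR D=WGYY L=BROR
After move 6 (R): R=OWRG U=WOYY F=GGGY D=WBYW B=BROB
Query: U face = WOYY

Answer: W O Y Y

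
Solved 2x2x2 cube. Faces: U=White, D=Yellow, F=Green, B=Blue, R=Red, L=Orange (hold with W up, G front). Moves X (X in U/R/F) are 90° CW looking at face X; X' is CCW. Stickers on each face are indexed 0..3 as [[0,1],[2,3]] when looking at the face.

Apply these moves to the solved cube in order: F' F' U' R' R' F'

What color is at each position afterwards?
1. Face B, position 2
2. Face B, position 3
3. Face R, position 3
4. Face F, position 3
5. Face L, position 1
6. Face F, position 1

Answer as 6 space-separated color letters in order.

Answer: R B G G Y O

Derivation:
After move 1 (F'): F=GGGG U=WWRR R=YRYR D=OOYY L=OWOW
After move 2 (F'): F=GGGG U=WWYY R=OROR D=WWYY L=OROR
After move 3 (U'): U=WYWY F=ORGG R=GGOR B=ORBB L=BBOR
After move 4 (R'): R=GRGO U=WBWO F=OYGY D=WRYG B=YRWB
After move 5 (R'): R=ROGG U=WWWY F=OBGO D=WYYY B=GRRB
After move 6 (F'): F=BOOG U=WWRG R=YOWG D=BRYY L=BYOW
Query 1: B[2] = R
Query 2: B[3] = B
Query 3: R[3] = G
Query 4: F[3] = G
Query 5: L[1] = Y
Query 6: F[1] = O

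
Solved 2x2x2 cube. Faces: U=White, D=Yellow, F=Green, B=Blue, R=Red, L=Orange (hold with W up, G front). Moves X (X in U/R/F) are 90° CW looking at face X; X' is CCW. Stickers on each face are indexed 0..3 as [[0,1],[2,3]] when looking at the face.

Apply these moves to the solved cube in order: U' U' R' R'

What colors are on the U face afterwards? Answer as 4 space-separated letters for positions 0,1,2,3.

After move 1 (U'): U=WWWW F=OOGG R=GGRR B=RRBB L=BBOO
After move 2 (U'): U=WWWW F=BBGG R=OORR B=GGBB L=RROO
After move 3 (R'): R=OROR U=WBWG F=BWGW D=YBYG B=YGYB
After move 4 (R'): R=RROO U=WYWY F=BBGG D=YWYW B=GGBB
Query: U face = WYWY

Answer: W Y W Y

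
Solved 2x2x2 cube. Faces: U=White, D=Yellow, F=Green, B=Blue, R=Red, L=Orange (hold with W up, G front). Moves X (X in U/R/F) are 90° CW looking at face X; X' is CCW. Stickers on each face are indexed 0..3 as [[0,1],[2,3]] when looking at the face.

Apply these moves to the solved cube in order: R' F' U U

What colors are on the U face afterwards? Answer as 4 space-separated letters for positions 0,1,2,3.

After move 1 (R'): R=RRRR U=WBWB F=GWGW D=YGYG B=YBYB
After move 2 (F'): F=WWGG U=WBRR R=GRYR D=OOYG L=OBOW
After move 3 (U): U=RWRB F=GRGG R=YBYR B=OBYB L=WWOW
After move 4 (U): U=RRBW F=YBGG R=OBYR B=WWYB L=GROW
Query: U face = RRBW

Answer: R R B W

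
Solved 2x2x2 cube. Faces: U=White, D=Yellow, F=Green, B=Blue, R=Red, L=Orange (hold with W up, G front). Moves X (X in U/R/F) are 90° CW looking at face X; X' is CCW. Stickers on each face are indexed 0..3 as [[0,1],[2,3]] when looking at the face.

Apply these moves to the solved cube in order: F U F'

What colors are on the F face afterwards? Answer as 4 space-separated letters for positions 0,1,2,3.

After move 1 (F): F=GGGG U=WWOO R=WRWR D=RRYY L=OYOY
After move 2 (U): U=OWOW F=WRGG R=BBWR B=OYBB L=GGOY
After move 3 (F'): F=RGWG U=OWBW R=RBRR D=GYYY L=GWOO
Query: F face = RGWG

Answer: R G W G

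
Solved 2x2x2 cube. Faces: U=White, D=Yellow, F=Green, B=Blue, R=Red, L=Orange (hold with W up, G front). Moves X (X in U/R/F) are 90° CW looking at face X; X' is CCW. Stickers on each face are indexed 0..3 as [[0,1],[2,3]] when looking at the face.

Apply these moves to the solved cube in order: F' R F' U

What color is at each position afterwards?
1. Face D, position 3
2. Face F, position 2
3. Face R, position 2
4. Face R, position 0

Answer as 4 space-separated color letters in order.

Answer: B G O R

Derivation:
After move 1 (F'): F=GGGG U=WWRR R=YRYR D=OOYY L=OWOW
After move 2 (R): R=YYRR U=WGRG F=GOGY D=OBYB B=RBWB
After move 3 (F'): F=OYGG U=WGYR R=BYOR D=WWYB L=OGOR
After move 4 (U): U=YWRG F=BYGG R=RBOR B=OGWB L=OYOR
Query 1: D[3] = B
Query 2: F[2] = G
Query 3: R[2] = O
Query 4: R[0] = R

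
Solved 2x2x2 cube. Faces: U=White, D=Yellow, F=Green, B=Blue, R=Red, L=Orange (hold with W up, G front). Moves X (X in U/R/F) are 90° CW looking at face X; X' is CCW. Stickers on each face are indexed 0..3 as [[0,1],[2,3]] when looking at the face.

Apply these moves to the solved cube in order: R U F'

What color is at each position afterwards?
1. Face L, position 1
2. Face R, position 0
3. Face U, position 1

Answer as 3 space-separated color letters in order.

Answer: G B W

Derivation:
After move 1 (R): R=RRRR U=WGWG F=GYGY D=YBYB B=WBWB
After move 2 (U): U=WWGG F=RRGY R=WBRR B=OOWB L=GYOO
After move 3 (F'): F=RYRG U=WWWR R=BBYR D=YOYB L=GGOG
Query 1: L[1] = G
Query 2: R[0] = B
Query 3: U[1] = W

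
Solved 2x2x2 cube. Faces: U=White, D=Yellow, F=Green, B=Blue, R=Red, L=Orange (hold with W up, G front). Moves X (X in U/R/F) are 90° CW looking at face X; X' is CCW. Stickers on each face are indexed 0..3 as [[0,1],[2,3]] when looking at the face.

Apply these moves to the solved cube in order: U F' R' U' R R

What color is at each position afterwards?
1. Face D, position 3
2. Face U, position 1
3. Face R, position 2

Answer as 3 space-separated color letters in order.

After move 1 (U): U=WWWW F=RRGG R=BBRR B=OOBB L=GGOO
After move 2 (F'): F=RGRG U=WWBR R=YBYR D=GOYY L=GWOW
After move 3 (R'): R=BRYY U=WBBO F=RWRR D=GGYG B=YOOB
After move 4 (U'): U=BOWB F=GWRR R=RWYY B=BROB L=YOOW
After move 5 (R): R=YRYW U=BWWR F=GGRG D=GOYB B=BROB
After move 6 (R): R=YYWR U=BGWG F=GORB D=GOYB B=RRWB
Query 1: D[3] = B
Query 2: U[1] = G
Query 3: R[2] = W

Answer: B G W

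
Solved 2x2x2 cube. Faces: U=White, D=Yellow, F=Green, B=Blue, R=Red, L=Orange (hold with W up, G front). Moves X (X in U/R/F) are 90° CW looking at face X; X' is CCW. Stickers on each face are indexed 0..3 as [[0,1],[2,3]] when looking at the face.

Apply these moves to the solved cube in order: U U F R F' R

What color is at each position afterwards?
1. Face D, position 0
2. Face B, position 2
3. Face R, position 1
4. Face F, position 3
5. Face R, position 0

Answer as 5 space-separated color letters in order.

After move 1 (U): U=WWWW F=RRGG R=BBRR B=OOBB L=GGOO
After move 2 (U): U=WWWW F=BBGG R=OORR B=GGBB L=RROO
After move 3 (F): F=GBGB U=WWOR R=WOWR D=ROYY L=RYOY
After move 4 (R): R=WWRO U=WBOB F=GOGY D=RBYG B=RGWB
After move 5 (F'): F=OYGG U=WBWR R=BWRO D=YYYG L=RBOO
After move 6 (R): R=RBOW U=WYWG F=OYGG D=YWYR B=RGBB
Query 1: D[0] = Y
Query 2: B[2] = B
Query 3: R[1] = B
Query 4: F[3] = G
Query 5: R[0] = R

Answer: Y B B G R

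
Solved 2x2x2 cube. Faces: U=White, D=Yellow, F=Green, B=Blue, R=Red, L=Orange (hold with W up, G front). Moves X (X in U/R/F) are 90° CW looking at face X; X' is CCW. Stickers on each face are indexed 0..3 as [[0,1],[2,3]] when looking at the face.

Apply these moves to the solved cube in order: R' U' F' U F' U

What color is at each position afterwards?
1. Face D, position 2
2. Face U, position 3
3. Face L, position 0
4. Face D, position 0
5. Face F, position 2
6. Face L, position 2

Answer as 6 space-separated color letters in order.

Answer: Y B W W G O

Derivation:
After move 1 (R'): R=RRRR U=WBWB F=GWGW D=YGYG B=YBYB
After move 2 (U'): U=BBWW F=OOGW R=GWRR B=RRYB L=YBOO
After move 3 (F'): F=OWOG U=BBGR R=GWYR D=BOYG L=YWOW
After move 4 (U): U=GBRB F=GWOG R=RRYR B=YWYB L=OWOW
After move 5 (F'): F=WGGO U=GBRY R=ORBR D=WWYG L=OBOR
After move 6 (U): U=RGYB F=ORGO R=YWBR B=OBYB L=WGOR
Query 1: D[2] = Y
Query 2: U[3] = B
Query 3: L[0] = W
Query 4: D[0] = W
Query 5: F[2] = G
Query 6: L[2] = O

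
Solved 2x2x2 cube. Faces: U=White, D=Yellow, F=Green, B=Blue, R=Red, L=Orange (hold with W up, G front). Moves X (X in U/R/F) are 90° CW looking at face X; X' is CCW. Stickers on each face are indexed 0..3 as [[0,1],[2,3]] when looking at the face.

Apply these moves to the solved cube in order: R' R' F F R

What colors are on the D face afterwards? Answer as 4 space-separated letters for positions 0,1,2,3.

Answer: Y G Y G

Derivation:
After move 1 (R'): R=RRRR U=WBWB F=GWGW D=YGYG B=YBYB
After move 2 (R'): R=RRRR U=WYWY F=GBGB D=YWYW B=GBGB
After move 3 (F): F=GGBB U=WYOO R=WRYR D=RRYW L=OYOW
After move 4 (F): F=BGBG U=WYWY R=OROR D=YWYW L=OROR
After move 5 (R): R=OORR U=WGWG F=BWBW D=YGYG B=YBYB
Query: D face = YGYG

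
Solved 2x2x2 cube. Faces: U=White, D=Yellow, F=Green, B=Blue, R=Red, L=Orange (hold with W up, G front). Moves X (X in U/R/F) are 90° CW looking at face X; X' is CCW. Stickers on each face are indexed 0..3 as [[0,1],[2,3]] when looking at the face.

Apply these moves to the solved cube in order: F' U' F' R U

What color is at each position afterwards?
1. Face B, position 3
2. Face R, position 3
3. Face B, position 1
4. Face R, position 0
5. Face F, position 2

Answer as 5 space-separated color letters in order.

After move 1 (F'): F=GGGG U=WWRR R=YRYR D=OOYY L=OWOW
After move 2 (U'): U=WRWR F=OWGG R=GGYR B=YRBB L=BBOW
After move 3 (F'): F=WGOG U=WRGY R=OGOR D=BWYY L=BROW
After move 4 (R): R=OORG U=WGGG F=WWOY D=BBYY B=YRRB
After move 5 (U): U=GWGG F=OOOY R=YRRG B=BRRB L=WWOW
Query 1: B[3] = B
Query 2: R[3] = G
Query 3: B[1] = R
Query 4: R[0] = Y
Query 5: F[2] = O

Answer: B G R Y O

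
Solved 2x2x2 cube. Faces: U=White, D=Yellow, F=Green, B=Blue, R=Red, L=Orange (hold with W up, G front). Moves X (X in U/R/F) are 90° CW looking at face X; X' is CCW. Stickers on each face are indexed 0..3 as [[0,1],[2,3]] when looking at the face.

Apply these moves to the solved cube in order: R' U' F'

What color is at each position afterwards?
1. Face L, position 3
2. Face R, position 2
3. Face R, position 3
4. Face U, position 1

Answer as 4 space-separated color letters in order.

After move 1 (R'): R=RRRR U=WBWB F=GWGW D=YGYG B=YBYB
After move 2 (U'): U=BBWW F=OOGW R=GWRR B=RRYB L=YBOO
After move 3 (F'): F=OWOG U=BBGR R=GWYR D=BOYG L=YWOW
Query 1: L[3] = W
Query 2: R[2] = Y
Query 3: R[3] = R
Query 4: U[1] = B

Answer: W Y R B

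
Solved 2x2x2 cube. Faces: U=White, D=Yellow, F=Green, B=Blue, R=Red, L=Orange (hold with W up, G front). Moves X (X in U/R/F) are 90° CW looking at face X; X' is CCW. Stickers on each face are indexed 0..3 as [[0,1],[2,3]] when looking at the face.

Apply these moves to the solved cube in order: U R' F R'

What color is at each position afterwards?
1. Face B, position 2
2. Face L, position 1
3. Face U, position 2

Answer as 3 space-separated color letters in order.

After move 1 (U): U=WWWW F=RRGG R=BBRR B=OOBB L=GGOO
After move 2 (R'): R=BRBR U=WBWO F=RWGW D=YRYG B=YOYB
After move 3 (F): F=GRWW U=WBOG R=WROR D=BBYG L=GYOR
After move 4 (R'): R=RRWO U=WYOY F=GBWG D=BRYW B=GOBB
Query 1: B[2] = B
Query 2: L[1] = Y
Query 3: U[2] = O

Answer: B Y O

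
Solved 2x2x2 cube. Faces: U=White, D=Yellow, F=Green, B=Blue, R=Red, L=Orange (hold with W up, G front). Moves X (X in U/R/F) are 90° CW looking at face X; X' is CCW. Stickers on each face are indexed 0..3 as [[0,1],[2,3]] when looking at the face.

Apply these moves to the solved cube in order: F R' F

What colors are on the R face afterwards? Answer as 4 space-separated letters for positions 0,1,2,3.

Answer: O R B W

Derivation:
After move 1 (F): F=GGGG U=WWOO R=WRWR D=RRYY L=OYOY
After move 2 (R'): R=RRWW U=WBOB F=GWGO D=RGYG B=YBRB
After move 3 (F): F=GGOW U=WBYY R=ORBW D=WRYG L=OROG
Query: R face = ORBW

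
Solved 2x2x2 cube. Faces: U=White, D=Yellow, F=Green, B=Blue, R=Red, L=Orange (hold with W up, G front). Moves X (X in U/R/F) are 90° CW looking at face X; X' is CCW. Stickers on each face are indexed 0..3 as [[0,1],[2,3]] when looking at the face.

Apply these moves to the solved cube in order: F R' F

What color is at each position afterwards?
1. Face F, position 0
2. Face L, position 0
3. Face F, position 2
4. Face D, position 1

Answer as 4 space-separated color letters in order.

Answer: G O O R

Derivation:
After move 1 (F): F=GGGG U=WWOO R=WRWR D=RRYY L=OYOY
After move 2 (R'): R=RRWW U=WBOB F=GWGO D=RGYG B=YBRB
After move 3 (F): F=GGOW U=WBYY R=ORBW D=WRYG L=OROG
Query 1: F[0] = G
Query 2: L[0] = O
Query 3: F[2] = O
Query 4: D[1] = R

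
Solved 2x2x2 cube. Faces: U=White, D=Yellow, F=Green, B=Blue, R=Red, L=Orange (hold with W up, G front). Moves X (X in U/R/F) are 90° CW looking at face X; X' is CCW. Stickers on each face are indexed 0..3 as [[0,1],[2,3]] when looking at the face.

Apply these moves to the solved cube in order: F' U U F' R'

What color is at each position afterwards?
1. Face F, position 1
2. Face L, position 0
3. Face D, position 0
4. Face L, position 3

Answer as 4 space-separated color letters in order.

Answer: R Y R W

Derivation:
After move 1 (F'): F=GGGG U=WWRR R=YRYR D=OOYY L=OWOW
After move 2 (U): U=RWRW F=YRGG R=BBYR B=OWBB L=GGOW
After move 3 (U): U=RRWW F=BBGG R=OWYR B=GGBB L=YROW
After move 4 (F'): F=BGBG U=RROY R=OWOR D=RWYY L=YWOW
After move 5 (R'): R=WROO U=RBOG F=BRBY D=RGYG B=YGWB
Query 1: F[1] = R
Query 2: L[0] = Y
Query 3: D[0] = R
Query 4: L[3] = W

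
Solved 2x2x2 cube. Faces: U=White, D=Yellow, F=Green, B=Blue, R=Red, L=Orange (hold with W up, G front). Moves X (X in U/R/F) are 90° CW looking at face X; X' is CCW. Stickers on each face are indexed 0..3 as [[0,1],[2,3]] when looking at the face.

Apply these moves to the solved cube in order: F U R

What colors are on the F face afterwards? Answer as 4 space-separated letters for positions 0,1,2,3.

Answer: W R G Y

Derivation:
After move 1 (F): F=GGGG U=WWOO R=WRWR D=RRYY L=OYOY
After move 2 (U): U=OWOW F=WRGG R=BBWR B=OYBB L=GGOY
After move 3 (R): R=WBRB U=OROG F=WRGY D=RBYO B=WYWB
Query: F face = WRGY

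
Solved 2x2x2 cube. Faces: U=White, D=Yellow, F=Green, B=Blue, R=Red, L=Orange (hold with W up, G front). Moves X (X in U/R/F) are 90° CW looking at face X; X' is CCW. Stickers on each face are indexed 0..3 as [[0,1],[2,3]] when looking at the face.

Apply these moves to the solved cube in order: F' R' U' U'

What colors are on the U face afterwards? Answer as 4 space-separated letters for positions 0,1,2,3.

After move 1 (F'): F=GGGG U=WWRR R=YRYR D=OOYY L=OWOW
After move 2 (R'): R=RRYY U=WBRB F=GWGR D=OGYG B=YBOB
After move 3 (U'): U=BBWR F=OWGR R=GWYY B=RROB L=YBOW
After move 4 (U'): U=BRBW F=YBGR R=OWYY B=GWOB L=RROW
Query: U face = BRBW

Answer: B R B W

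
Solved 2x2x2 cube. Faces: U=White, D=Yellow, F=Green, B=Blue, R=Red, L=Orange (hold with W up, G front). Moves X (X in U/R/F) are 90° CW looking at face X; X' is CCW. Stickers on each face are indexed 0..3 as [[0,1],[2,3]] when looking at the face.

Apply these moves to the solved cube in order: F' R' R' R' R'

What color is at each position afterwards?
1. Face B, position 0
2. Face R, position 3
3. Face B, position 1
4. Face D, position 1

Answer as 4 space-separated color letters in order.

Answer: B R B O

Derivation:
After move 1 (F'): F=GGGG U=WWRR R=YRYR D=OOYY L=OWOW
After move 2 (R'): R=RRYY U=WBRB F=GWGR D=OGYG B=YBOB
After move 3 (R'): R=RYRY U=WORY F=GBGB D=OWYR B=GBGB
After move 4 (R'): R=YYRR U=WGRG F=GOGY D=OBYB B=RBWB
After move 5 (R'): R=YRYR U=WWRR F=GGGG D=OOYY B=BBBB
Query 1: B[0] = B
Query 2: R[3] = R
Query 3: B[1] = B
Query 4: D[1] = O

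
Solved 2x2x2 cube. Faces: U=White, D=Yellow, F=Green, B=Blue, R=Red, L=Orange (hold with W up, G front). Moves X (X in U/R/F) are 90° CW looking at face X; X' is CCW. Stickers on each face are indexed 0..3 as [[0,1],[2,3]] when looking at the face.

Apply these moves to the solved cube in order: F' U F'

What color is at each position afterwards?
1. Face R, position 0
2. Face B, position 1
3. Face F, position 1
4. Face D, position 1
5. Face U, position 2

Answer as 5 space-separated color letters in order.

After move 1 (F'): F=GGGG U=WWRR R=YRYR D=OOYY L=OWOW
After move 2 (U): U=RWRW F=YRGG R=BBYR B=OWBB L=GGOW
After move 3 (F'): F=RGYG U=RWBY R=OBOR D=GWYY L=GWOR
Query 1: R[0] = O
Query 2: B[1] = W
Query 3: F[1] = G
Query 4: D[1] = W
Query 5: U[2] = B

Answer: O W G W B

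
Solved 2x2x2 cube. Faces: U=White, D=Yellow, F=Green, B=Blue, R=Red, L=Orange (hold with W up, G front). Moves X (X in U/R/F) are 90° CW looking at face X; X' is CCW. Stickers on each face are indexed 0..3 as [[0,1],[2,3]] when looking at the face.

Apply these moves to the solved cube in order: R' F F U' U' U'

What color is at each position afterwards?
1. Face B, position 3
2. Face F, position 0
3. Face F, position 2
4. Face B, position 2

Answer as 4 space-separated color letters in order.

Answer: B O W Y

Derivation:
After move 1 (R'): R=RRRR U=WBWB F=GWGW D=YGYG B=YBYB
After move 2 (F): F=GGWW U=WBOO R=WRBR D=RRYG L=OYOG
After move 3 (F): F=WGWG U=WBGY R=OROR D=BWYG L=OROR
After move 4 (U'): U=BYWG F=ORWG R=WGOR B=ORYB L=YBOR
After move 5 (U'): U=YGBW F=YBWG R=OROR B=WGYB L=OROR
After move 6 (U'): U=GWYB F=ORWG R=YBOR B=ORYB L=WGOR
Query 1: B[3] = B
Query 2: F[0] = O
Query 3: F[2] = W
Query 4: B[2] = Y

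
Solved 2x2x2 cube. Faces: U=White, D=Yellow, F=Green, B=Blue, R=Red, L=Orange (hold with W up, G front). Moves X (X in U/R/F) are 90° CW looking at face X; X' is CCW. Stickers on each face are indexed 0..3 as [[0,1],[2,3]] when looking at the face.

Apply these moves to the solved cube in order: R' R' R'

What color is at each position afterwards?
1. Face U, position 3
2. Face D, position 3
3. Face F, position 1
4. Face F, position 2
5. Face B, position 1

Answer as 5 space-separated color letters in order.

Answer: G B Y G B

Derivation:
After move 1 (R'): R=RRRR U=WBWB F=GWGW D=YGYG B=YBYB
After move 2 (R'): R=RRRR U=WYWY F=GBGB D=YWYW B=GBGB
After move 3 (R'): R=RRRR U=WGWG F=GYGY D=YBYB B=WBWB
Query 1: U[3] = G
Query 2: D[3] = B
Query 3: F[1] = Y
Query 4: F[2] = G
Query 5: B[1] = B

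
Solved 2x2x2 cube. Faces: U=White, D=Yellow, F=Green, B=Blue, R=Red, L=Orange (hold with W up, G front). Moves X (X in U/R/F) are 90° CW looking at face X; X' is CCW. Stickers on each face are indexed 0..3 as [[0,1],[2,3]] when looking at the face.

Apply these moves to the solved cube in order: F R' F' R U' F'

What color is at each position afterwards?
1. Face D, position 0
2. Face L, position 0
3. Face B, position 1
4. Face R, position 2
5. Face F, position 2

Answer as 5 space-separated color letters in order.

Answer: B W G Y O

Derivation:
After move 1 (F): F=GGGG U=WWOO R=WRWR D=RRYY L=OYOY
After move 2 (R'): R=RRWW U=WBOB F=GWGO D=RGYG B=YBRB
After move 3 (F'): F=WOGG U=WBRW R=GRRW D=YYYG L=OBOO
After move 4 (R): R=RGWR U=WORG F=WYGG D=YRYY B=WBBB
After move 5 (U'): U=OGWR F=OBGG R=WYWR B=RGBB L=WBOO
After move 6 (F'): F=BGOG U=OGWW R=RYYR D=BOYY L=WROW
Query 1: D[0] = B
Query 2: L[0] = W
Query 3: B[1] = G
Query 4: R[2] = Y
Query 5: F[2] = O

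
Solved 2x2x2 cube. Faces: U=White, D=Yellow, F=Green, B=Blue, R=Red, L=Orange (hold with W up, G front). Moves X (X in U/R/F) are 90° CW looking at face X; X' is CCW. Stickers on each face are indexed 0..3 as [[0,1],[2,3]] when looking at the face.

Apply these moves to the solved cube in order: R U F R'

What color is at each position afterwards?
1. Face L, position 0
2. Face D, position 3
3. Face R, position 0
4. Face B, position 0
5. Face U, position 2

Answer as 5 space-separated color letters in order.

Answer: G R B B O

Derivation:
After move 1 (R): R=RRRR U=WGWG F=GYGY D=YBYB B=WBWB
After move 2 (U): U=WWGG F=RRGY R=WBRR B=OOWB L=GYOO
After move 3 (F): F=GRYR U=WWOY R=GBGR D=RWYB L=GYOB
After move 4 (R'): R=BRGG U=WWOO F=GWYY D=RRYR B=BOWB
Query 1: L[0] = G
Query 2: D[3] = R
Query 3: R[0] = B
Query 4: B[0] = B
Query 5: U[2] = O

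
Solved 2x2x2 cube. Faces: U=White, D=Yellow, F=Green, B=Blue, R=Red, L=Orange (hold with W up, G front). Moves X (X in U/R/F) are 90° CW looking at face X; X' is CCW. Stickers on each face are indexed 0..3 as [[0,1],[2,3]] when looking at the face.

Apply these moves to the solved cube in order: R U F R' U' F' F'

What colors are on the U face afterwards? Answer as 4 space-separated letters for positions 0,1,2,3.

Answer: W O R R

Derivation:
After move 1 (R): R=RRRR U=WGWG F=GYGY D=YBYB B=WBWB
After move 2 (U): U=WWGG F=RRGY R=WBRR B=OOWB L=GYOO
After move 3 (F): F=GRYR U=WWOY R=GBGR D=RWYB L=GYOB
After move 4 (R'): R=BRGG U=WWOO F=GWYY D=RRYR B=BOWB
After move 5 (U'): U=WOWO F=GYYY R=GWGG B=BRWB L=BOOB
After move 6 (F'): F=YYGY U=WOGG R=RWRG D=OBYR L=BOOW
After move 7 (F'): F=YYYG U=WORR R=BWOG D=OWYR L=BGOG
Query: U face = WORR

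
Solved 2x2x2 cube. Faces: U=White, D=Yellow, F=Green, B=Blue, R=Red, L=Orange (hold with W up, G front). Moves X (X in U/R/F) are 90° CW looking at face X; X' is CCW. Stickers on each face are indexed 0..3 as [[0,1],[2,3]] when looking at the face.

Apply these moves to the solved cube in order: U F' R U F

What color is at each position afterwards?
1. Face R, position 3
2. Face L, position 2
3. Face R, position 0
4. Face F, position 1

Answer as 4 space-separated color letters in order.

Answer: B O G Y

Derivation:
After move 1 (U): U=WWWW F=RRGG R=BBRR B=OOBB L=GGOO
After move 2 (F'): F=RGRG U=WWBR R=YBYR D=GOYY L=GWOW
After move 3 (R): R=YYRB U=WGBG F=RORY D=GBYO B=ROWB
After move 4 (U): U=BWGG F=YYRY R=RORB B=GWWB L=ROOW
After move 5 (F): F=RYYY U=BWWO R=GOGB D=RRYO L=RGOB
Query 1: R[3] = B
Query 2: L[2] = O
Query 3: R[0] = G
Query 4: F[1] = Y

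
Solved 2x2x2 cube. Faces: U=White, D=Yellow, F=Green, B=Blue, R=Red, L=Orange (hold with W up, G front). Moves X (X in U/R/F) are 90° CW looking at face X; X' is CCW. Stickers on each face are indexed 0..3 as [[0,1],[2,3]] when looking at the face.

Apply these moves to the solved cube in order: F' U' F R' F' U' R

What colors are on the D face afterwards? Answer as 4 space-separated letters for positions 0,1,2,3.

After move 1 (F'): F=GGGG U=WWRR R=YRYR D=OOYY L=OWOW
After move 2 (U'): U=WRWR F=OWGG R=GGYR B=YRBB L=BBOW
After move 3 (F): F=GOGW U=WRWB R=WGRR D=YGYY L=BOOO
After move 4 (R'): R=GRWR U=WBWY F=GRGB D=YOYW B=YRGB
After move 5 (F'): F=RBGG U=WBGW R=ORYR D=OOYW L=BYOW
After move 6 (U'): U=BWWG F=BYGG R=RBYR B=ORGB L=YROW
After move 7 (R): R=YRRB U=BYWG F=BOGW D=OGYO B=GRWB
Query: D face = OGYO

Answer: O G Y O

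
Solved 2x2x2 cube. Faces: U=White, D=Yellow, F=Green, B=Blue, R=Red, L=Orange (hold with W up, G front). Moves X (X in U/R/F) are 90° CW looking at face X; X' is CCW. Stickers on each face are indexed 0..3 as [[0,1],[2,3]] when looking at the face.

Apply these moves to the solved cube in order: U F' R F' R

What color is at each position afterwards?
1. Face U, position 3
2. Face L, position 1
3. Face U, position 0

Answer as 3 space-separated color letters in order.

After move 1 (U): U=WWWW F=RRGG R=BBRR B=OOBB L=GGOO
After move 2 (F'): F=RGRG U=WWBR R=YBYR D=GOYY L=GWOW
After move 3 (R): R=YYRB U=WGBG F=RORY D=GBYO B=ROWB
After move 4 (F'): F=OYRR U=WGYR R=BYGB D=WWYO L=GGOB
After move 5 (R): R=GBBY U=WYYR F=OWRO D=WWYR B=ROGB
Query 1: U[3] = R
Query 2: L[1] = G
Query 3: U[0] = W

Answer: R G W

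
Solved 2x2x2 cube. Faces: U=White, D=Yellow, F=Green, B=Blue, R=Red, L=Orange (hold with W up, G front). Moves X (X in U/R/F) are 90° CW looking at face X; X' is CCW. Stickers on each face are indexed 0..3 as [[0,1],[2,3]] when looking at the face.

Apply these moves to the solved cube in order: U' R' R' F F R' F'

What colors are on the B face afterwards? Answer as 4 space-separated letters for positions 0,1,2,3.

After move 1 (U'): U=WWWW F=OOGG R=GGRR B=RRBB L=BBOO
After move 2 (R'): R=GRGR U=WBWR F=OWGW D=YOYG B=YRYB
After move 3 (R'): R=RRGG U=WYWY F=OBGR D=YWYW B=GROB
After move 4 (F): F=GORB U=WYOB R=WRYG D=GRYW L=BYOW
After move 5 (F): F=RGBO U=WYWY R=ORBG D=YWYW L=BGOR
After move 6 (R'): R=RGOB U=WOWG F=RYBY D=YGYO B=WRWB
After move 7 (F'): F=YYRB U=WORO R=GGYB D=GRYO L=BGOW
Query: B face = WRWB

Answer: W R W B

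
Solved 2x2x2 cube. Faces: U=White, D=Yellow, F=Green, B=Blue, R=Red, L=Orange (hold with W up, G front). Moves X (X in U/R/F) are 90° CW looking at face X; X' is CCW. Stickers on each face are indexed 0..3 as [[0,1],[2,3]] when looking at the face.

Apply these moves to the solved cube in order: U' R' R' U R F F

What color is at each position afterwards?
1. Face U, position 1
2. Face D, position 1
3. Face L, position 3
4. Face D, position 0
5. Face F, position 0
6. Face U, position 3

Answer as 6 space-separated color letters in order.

After move 1 (U'): U=WWWW F=OOGG R=GGRR B=RRBB L=BBOO
After move 2 (R'): R=GRGR U=WBWR F=OWGW D=YOYG B=YRYB
After move 3 (R'): R=RRGG U=WYWY F=OBGR D=YWYW B=GROB
After move 4 (U): U=WWYY F=RRGR R=GRGG B=BBOB L=OBOO
After move 5 (R): R=GGGR U=WRYR F=RWGW D=YOYB B=YBWB
After move 6 (F): F=GRWW U=WROB R=YGRR D=GGYB L=OYOO
After move 7 (F): F=WGWR U=WROY R=OGBR D=RYYB L=OGOG
Query 1: U[1] = R
Query 2: D[1] = Y
Query 3: L[3] = G
Query 4: D[0] = R
Query 5: F[0] = W
Query 6: U[3] = Y

Answer: R Y G R W Y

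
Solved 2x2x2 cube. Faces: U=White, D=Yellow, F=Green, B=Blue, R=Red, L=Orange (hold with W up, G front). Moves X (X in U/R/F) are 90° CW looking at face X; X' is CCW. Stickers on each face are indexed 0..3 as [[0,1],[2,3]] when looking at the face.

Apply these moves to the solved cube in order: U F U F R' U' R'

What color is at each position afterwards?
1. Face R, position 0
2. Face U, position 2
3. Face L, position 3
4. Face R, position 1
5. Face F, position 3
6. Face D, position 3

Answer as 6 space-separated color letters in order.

Answer: W O B W Y R

Derivation:
After move 1 (U): U=WWWW F=RRGG R=BBRR B=OOBB L=GGOO
After move 2 (F): F=GRGR U=WWOG R=WBWR D=RBYY L=GYOY
After move 3 (U): U=OWGW F=WBGR R=OOWR B=GYBB L=GROY
After move 4 (F): F=GWRB U=OWYR R=GOWR D=WOYY L=GROB
After move 5 (R'): R=ORGW U=OBYG F=GWRR D=WWYB B=YYOB
After move 6 (U'): U=BGOY F=GRRR R=GWGW B=OROB L=YYOB
After move 7 (R'): R=WWGG U=BOOO F=GGRY D=WRYR B=BRWB
Query 1: R[0] = W
Query 2: U[2] = O
Query 3: L[3] = B
Query 4: R[1] = W
Query 5: F[3] = Y
Query 6: D[3] = R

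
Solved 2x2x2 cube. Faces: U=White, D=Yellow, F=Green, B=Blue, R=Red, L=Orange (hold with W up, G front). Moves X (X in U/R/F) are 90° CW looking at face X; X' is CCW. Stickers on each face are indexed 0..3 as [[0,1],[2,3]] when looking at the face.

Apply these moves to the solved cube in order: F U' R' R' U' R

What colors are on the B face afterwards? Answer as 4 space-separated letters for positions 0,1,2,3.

After move 1 (F): F=GGGG U=WWOO R=WRWR D=RRYY L=OYOY
After move 2 (U'): U=WOWO F=OYGG R=GGWR B=WRBB L=BBOY
After move 3 (R'): R=GRGW U=WBWW F=OOGO D=RYYG B=YRRB
After move 4 (R'): R=RWGG U=WRWY F=OBGW D=ROYO B=GRYB
After move 5 (U'): U=RYWW F=BBGW R=OBGG B=RWYB L=GROY
After move 6 (R): R=GOGB U=RBWW F=BOGO D=RYYR B=WWYB
Query: B face = WWYB

Answer: W W Y B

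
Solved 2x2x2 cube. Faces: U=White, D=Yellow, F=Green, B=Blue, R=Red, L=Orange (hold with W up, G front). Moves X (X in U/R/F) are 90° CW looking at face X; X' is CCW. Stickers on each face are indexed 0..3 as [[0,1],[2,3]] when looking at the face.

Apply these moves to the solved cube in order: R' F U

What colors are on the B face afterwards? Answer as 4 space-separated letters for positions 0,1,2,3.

Answer: O Y Y B

Derivation:
After move 1 (R'): R=RRRR U=WBWB F=GWGW D=YGYG B=YBYB
After move 2 (F): F=GGWW U=WBOO R=WRBR D=RRYG L=OYOG
After move 3 (U): U=OWOB F=WRWW R=YBBR B=OYYB L=GGOG
Query: B face = OYYB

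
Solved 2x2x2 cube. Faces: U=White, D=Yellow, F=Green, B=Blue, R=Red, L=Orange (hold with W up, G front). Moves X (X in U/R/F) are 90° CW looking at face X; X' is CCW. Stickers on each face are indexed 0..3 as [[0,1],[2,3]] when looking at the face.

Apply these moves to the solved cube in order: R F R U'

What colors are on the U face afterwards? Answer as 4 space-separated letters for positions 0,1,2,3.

After move 1 (R): R=RRRR U=WGWG F=GYGY D=YBYB B=WBWB
After move 2 (F): F=GGYY U=WGOO R=WRGR D=RRYB L=OYOB
After move 3 (R): R=GWRR U=WGOY F=GRYB D=RWYW B=OBGB
After move 4 (U'): U=GYWO F=OYYB R=GRRR B=GWGB L=OBOB
Query: U face = GYWO

Answer: G Y W O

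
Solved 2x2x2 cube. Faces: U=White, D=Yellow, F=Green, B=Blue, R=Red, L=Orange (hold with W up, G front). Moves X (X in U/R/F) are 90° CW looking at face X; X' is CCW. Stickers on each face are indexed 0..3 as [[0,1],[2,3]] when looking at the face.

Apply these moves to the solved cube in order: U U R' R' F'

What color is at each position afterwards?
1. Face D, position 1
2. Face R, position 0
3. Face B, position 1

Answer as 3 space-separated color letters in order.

Answer: O W G

Derivation:
After move 1 (U): U=WWWW F=RRGG R=BBRR B=OOBB L=GGOO
After move 2 (U): U=WWWW F=BBGG R=OORR B=GGBB L=RROO
After move 3 (R'): R=OROR U=WBWG F=BWGW D=YBYG B=YGYB
After move 4 (R'): R=RROO U=WYWY F=BBGG D=YWYW B=GGBB
After move 5 (F'): F=BGBG U=WYRO R=WRYO D=ROYW L=RYOW
Query 1: D[1] = O
Query 2: R[0] = W
Query 3: B[1] = G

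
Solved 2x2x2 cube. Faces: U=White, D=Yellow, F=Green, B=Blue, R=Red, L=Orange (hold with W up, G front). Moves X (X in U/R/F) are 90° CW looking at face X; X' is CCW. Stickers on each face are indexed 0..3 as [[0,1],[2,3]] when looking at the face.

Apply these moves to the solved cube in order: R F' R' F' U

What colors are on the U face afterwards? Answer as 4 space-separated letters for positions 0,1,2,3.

After move 1 (R): R=RRRR U=WGWG F=GYGY D=YBYB B=WBWB
After move 2 (F'): F=YYGG U=WGRR R=BRYR D=OOYB L=OGOW
After move 3 (R'): R=RRBY U=WWRW F=YGGR D=OYYG B=BBOB
After move 4 (F'): F=GRYG U=WWRB R=YROY D=GWYG L=OWOR
After move 5 (U): U=RWBW F=YRYG R=BBOY B=OWOB L=GROR
Query: U face = RWBW

Answer: R W B W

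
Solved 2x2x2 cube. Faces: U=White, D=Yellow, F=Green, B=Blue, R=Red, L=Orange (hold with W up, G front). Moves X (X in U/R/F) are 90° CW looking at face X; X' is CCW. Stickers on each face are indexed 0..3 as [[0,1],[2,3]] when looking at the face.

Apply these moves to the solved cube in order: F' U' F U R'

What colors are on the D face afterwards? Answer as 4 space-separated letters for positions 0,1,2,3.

After move 1 (F'): F=GGGG U=WWRR R=YRYR D=OOYY L=OWOW
After move 2 (U'): U=WRWR F=OWGG R=GGYR B=YRBB L=BBOW
After move 3 (F): F=GOGW U=WRWB R=WGRR D=YGYY L=BOOO
After move 4 (U): U=WWBR F=WGGW R=YRRR B=BOBB L=GOOO
After move 5 (R'): R=RRYR U=WBBB F=WWGR D=YGYW B=YOGB
Query: D face = YGYW

Answer: Y G Y W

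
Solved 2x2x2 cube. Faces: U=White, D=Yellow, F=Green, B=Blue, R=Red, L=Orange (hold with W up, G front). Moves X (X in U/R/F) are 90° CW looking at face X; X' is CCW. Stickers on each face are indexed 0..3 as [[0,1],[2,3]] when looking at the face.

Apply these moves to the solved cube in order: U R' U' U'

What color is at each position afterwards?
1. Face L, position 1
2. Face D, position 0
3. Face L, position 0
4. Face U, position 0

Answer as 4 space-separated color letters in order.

Answer: R Y B O

Derivation:
After move 1 (U): U=WWWW F=RRGG R=BBRR B=OOBB L=GGOO
After move 2 (R'): R=BRBR U=WBWO F=RWGW D=YRYG B=YOYB
After move 3 (U'): U=BOWW F=GGGW R=RWBR B=BRYB L=YOOO
After move 4 (U'): U=OWBW F=YOGW R=GGBR B=RWYB L=BROO
Query 1: L[1] = R
Query 2: D[0] = Y
Query 3: L[0] = B
Query 4: U[0] = O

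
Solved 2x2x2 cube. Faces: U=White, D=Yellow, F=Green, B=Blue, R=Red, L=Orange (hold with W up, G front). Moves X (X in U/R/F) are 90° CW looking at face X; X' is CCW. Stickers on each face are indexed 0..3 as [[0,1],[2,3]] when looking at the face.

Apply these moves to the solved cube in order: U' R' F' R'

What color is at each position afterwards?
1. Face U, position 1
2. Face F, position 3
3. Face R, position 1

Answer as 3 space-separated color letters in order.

After move 1 (U'): U=WWWW F=OOGG R=GGRR B=RRBB L=BBOO
After move 2 (R'): R=GRGR U=WBWR F=OWGW D=YOYG B=YRYB
After move 3 (F'): F=WWOG U=WBGG R=ORYR D=BOYG L=BROW
After move 4 (R'): R=RROY U=WYGY F=WBOG D=BWYG B=GROB
Query 1: U[1] = Y
Query 2: F[3] = G
Query 3: R[1] = R

Answer: Y G R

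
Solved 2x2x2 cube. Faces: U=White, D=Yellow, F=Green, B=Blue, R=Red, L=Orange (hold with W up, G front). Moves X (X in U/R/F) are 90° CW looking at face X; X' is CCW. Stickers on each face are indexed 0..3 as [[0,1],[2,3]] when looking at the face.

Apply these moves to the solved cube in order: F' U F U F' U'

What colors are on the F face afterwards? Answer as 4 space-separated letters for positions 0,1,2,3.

After move 1 (F'): F=GGGG U=WWRR R=YRYR D=OOYY L=OWOW
After move 2 (U): U=RWRW F=YRGG R=BBYR B=OWBB L=GGOW
After move 3 (F): F=GYGR U=RWWG R=RBWR D=YBYY L=GOOO
After move 4 (U): U=WRGW F=RBGR R=OWWR B=GOBB L=GYOO
After move 5 (F'): F=BRRG U=WROW R=BWYR D=YOYY L=GWOG
After move 6 (U'): U=RWWO F=GWRG R=BRYR B=BWBB L=GOOG
Query: F face = GWRG

Answer: G W R G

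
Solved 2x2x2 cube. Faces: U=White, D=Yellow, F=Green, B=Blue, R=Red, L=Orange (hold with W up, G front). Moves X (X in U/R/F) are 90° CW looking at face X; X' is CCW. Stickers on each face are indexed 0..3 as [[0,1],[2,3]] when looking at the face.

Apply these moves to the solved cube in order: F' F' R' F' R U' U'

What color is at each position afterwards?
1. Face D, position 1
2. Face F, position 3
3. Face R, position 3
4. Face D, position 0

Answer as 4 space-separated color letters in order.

Answer: W G R R

Derivation:
After move 1 (F'): F=GGGG U=WWRR R=YRYR D=OOYY L=OWOW
After move 2 (F'): F=GGGG U=WWYY R=OROR D=WWYY L=OROR
After move 3 (R'): R=RROO U=WBYB F=GWGY D=WGYG B=YBWB
After move 4 (F'): F=WYGG U=WBRO R=GRWO D=RRYG L=OBOY
After move 5 (R): R=WGOR U=WYRG F=WRGG D=RWYY B=OBBB
After move 6 (U'): U=YGWR F=OBGG R=WROR B=WGBB L=OBOY
After move 7 (U'): U=GRYW F=OBGG R=OBOR B=WRBB L=WGOY
Query 1: D[1] = W
Query 2: F[3] = G
Query 3: R[3] = R
Query 4: D[0] = R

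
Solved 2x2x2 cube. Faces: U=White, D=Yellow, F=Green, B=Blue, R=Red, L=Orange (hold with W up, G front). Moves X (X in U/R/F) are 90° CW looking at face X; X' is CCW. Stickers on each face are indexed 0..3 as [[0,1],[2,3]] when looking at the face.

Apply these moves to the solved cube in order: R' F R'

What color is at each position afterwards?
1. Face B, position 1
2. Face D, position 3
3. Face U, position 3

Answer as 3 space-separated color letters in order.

Answer: B W Y

Derivation:
After move 1 (R'): R=RRRR U=WBWB F=GWGW D=YGYG B=YBYB
After move 2 (F): F=GGWW U=WBOO R=WRBR D=RRYG L=OYOG
After move 3 (R'): R=RRWB U=WYOY F=GBWO D=RGYW B=GBRB
Query 1: B[1] = B
Query 2: D[3] = W
Query 3: U[3] = Y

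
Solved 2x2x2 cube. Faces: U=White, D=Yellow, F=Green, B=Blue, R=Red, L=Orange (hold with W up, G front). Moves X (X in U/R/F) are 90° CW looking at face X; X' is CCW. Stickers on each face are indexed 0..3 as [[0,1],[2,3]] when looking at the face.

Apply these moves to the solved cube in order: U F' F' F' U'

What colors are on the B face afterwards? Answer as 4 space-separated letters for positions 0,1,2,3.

After move 1 (U): U=WWWW F=RRGG R=BBRR B=OOBB L=GGOO
After move 2 (F'): F=RGRG U=WWBR R=YBYR D=GOYY L=GWOW
After move 3 (F'): F=GGRR U=WWYY R=OBGR D=WWYY L=GROB
After move 4 (F'): F=GRGR U=WWOG R=WBWR D=RBYY L=GYOY
After move 5 (U'): U=WGWO F=GYGR R=GRWR B=WBBB L=OOOY
Query: B face = WBBB

Answer: W B B B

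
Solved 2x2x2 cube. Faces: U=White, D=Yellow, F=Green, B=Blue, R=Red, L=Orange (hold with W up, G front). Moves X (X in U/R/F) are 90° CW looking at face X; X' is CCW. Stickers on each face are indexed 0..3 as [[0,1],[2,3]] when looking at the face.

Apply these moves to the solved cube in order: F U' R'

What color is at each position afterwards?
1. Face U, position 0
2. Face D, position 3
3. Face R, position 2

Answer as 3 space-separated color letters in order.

Answer: W G G

Derivation:
After move 1 (F): F=GGGG U=WWOO R=WRWR D=RRYY L=OYOY
After move 2 (U'): U=WOWO F=OYGG R=GGWR B=WRBB L=BBOY
After move 3 (R'): R=GRGW U=WBWW F=OOGO D=RYYG B=YRRB
Query 1: U[0] = W
Query 2: D[3] = G
Query 3: R[2] = G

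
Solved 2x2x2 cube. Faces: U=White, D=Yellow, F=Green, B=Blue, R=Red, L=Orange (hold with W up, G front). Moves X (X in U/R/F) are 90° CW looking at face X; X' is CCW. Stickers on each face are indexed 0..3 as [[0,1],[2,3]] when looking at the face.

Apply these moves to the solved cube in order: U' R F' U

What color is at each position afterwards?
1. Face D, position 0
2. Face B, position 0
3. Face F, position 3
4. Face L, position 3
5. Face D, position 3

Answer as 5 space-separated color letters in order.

After move 1 (U'): U=WWWW F=OOGG R=GGRR B=RRBB L=BBOO
After move 2 (R): R=RGRG U=WOWG F=OYGY D=YBYR B=WRWB
After move 3 (F'): F=YYOG U=WORR R=BGYG D=BOYR L=BGOW
After move 4 (U): U=RWRO F=BGOG R=WRYG B=BGWB L=YYOW
Query 1: D[0] = B
Query 2: B[0] = B
Query 3: F[3] = G
Query 4: L[3] = W
Query 5: D[3] = R

Answer: B B G W R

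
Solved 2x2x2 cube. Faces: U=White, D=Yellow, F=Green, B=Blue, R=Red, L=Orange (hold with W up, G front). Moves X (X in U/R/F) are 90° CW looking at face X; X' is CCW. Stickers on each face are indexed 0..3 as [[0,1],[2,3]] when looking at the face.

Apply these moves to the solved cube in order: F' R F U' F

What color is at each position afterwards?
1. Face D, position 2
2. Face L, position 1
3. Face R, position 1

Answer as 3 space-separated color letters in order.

After move 1 (F'): F=GGGG U=WWRR R=YRYR D=OOYY L=OWOW
After move 2 (R): R=YYRR U=WGRG F=GOGY D=OBYB B=RBWB
After move 3 (F): F=GGYO U=WGWW R=RYGR D=RYYB L=OOOB
After move 4 (U'): U=GWWW F=OOYO R=GGGR B=RYWB L=RBOB
After move 5 (F): F=YOOO U=GWBB R=WGWR D=GGYB L=RROY
Query 1: D[2] = Y
Query 2: L[1] = R
Query 3: R[1] = G

Answer: Y R G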